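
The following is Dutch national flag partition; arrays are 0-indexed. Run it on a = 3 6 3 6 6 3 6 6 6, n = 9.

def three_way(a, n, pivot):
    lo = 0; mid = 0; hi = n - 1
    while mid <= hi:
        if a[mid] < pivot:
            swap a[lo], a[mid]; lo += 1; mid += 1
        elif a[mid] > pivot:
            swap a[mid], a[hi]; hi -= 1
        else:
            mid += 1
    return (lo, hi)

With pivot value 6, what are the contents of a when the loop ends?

3 3 3 6 6 6 6 6 6

lo=0 mid=0 hi=8
3<6: swap(0,0), lo=1 mid=1 ⇒ 3 6 3 6 6 3 6 6 6
6=6: mid=2
3<6: swap(1,2), lo=2 mid=3 ⇒ 3 3 6 6 6 3 6 6 6
6=6: mid=4
6=6: mid=5
3<6: swap(2,5), lo=3 mid=6 ⇒ 3 3 3 6 6 6 6 6 6
6=6: mid=7
6=6: mid=8
6=6: mid=9
done. lo=3 hi=8; a=3 3 3 6 6 6 6 6 6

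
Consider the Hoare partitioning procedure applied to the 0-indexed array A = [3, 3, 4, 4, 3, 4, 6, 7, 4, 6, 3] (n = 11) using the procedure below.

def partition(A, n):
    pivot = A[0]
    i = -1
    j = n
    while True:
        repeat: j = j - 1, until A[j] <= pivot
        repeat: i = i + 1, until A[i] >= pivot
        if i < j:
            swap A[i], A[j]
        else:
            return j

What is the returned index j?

pivot=3
j stops at 10 (3), i stops at 0 (3); swap ⇒ [3, 3, 4, 4, 3, 4, 6, 7, 4, 6, 3]
j stops at 4 (3), i stops at 1 (3); swap ⇒ [3, 3, 4, 4, 3, 4, 6, 7, 4, 6, 3]
j stops at 1, i stops at 2; i≥j ⇒ return 1. A=[3, 3, 4, 4, 3, 4, 6, 7, 4, 6, 3]

1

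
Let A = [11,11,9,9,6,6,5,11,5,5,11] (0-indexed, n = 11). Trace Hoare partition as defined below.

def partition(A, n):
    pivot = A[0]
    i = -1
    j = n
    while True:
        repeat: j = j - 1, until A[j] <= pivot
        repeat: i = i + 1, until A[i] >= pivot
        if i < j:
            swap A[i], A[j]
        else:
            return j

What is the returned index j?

7

pivot=11
j stops at 10 (11), i stops at 0 (11); swap ⇒ [11,11,9,9,6,6,5,11,5,5,11]
j stops at 9 (5), i stops at 1 (11); swap ⇒ [11,5,9,9,6,6,5,11,5,11,11]
j stops at 8 (5), i stops at 7 (11); swap ⇒ [11,5,9,9,6,6,5,5,11,11,11]
j stops at 7, i stops at 8; i≥j ⇒ return 7. A=[11,5,9,9,6,6,5,5,11,11,11]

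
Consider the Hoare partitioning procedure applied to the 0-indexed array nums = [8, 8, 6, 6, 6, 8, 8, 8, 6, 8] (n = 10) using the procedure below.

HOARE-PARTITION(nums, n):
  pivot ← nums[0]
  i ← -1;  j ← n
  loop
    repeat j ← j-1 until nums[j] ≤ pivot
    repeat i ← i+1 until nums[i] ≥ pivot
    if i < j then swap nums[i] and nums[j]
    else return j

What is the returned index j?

pivot=8
j stops at 9 (8), i stops at 0 (8); swap ⇒ [8, 8, 6, 6, 6, 8, 8, 8, 6, 8]
j stops at 8 (6), i stops at 1 (8); swap ⇒ [8, 6, 6, 6, 6, 8, 8, 8, 8, 8]
j stops at 7 (8), i stops at 5 (8); swap ⇒ [8, 6, 6, 6, 6, 8, 8, 8, 8, 8]
j stops at 6, i stops at 6; i≥j ⇒ return 6. nums=[8, 6, 6, 6, 6, 8, 8, 8, 8, 8]

6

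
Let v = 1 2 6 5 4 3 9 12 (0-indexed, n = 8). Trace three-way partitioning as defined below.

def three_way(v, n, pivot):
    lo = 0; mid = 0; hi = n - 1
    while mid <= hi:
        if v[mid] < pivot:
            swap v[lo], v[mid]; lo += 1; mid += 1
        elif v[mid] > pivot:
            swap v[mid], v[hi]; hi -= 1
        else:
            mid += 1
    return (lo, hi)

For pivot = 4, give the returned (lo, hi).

(3, 3)

pivot = 4; lo=0, mid=0, hi=7
v[mid]=1<4: swap v[0],v[0]; lo=1,mid=1 → 1 2 6 5 4 3 9 12
v[mid]=2<4: swap v[1],v[1]; lo=2,mid=2 → 1 2 6 5 4 3 9 12
v[mid]=6>4: swap v[2],v[7]; hi=6 → 1 2 12 5 4 3 9 6
v[mid]=12>4: swap v[2],v[6]; hi=5 → 1 2 9 5 4 3 12 6
v[mid]=9>4: swap v[2],v[5]; hi=4 → 1 2 3 5 4 9 12 6
v[mid]=3<4: swap v[2],v[2]; lo=3,mid=3 → 1 2 3 5 4 9 12 6
v[mid]=5>4: swap v[3],v[4]; hi=3 → 1 2 3 4 5 9 12 6
v[mid]=4=4: mid=4
end: lo=3, hi=3; v = 1 2 3 4 5 9 12 6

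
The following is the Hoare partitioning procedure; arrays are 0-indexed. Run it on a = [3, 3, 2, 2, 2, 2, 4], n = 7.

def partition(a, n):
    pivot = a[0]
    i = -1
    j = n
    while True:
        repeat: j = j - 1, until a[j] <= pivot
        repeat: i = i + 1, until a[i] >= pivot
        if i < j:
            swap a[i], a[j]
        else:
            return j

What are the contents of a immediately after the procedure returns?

[2, 2, 2, 2, 3, 3, 4]

pivot=3
j stops at 5 (2), i stops at 0 (3); swap ⇒ [2, 3, 2, 2, 2, 3, 4]
j stops at 4 (2), i stops at 1 (3); swap ⇒ [2, 2, 2, 2, 3, 3, 4]
j stops at 3, i stops at 4; i≥j ⇒ return 3. a=[2, 2, 2, 2, 3, 3, 4]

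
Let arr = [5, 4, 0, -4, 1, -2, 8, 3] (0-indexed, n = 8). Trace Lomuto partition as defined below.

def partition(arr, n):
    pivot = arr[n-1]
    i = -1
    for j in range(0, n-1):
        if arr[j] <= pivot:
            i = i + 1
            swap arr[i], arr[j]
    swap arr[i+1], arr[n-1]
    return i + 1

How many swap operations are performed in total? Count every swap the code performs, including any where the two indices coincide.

pivot=3, i=-1
j=0: 5>3, skip
j=1: 4>3, skip
j=2: 0≤3, i=0, swap(0,2) ⇒ [0, 4, 5, -4, 1, -2, 8, 3]
j=3: -4≤3, i=1, swap(1,3) ⇒ [0, -4, 5, 4, 1, -2, 8, 3]
j=4: 1≤3, i=2, swap(2,4) ⇒ [0, -4, 1, 4, 5, -2, 8, 3]
j=5: -2≤3, i=3, swap(3,5) ⇒ [0, -4, 1, -2, 5, 4, 8, 3]
j=6: 8>3, skip
swap(4,7) ⇒ [0, -4, 1, -2, 3, 4, 8, 5]; return 4

5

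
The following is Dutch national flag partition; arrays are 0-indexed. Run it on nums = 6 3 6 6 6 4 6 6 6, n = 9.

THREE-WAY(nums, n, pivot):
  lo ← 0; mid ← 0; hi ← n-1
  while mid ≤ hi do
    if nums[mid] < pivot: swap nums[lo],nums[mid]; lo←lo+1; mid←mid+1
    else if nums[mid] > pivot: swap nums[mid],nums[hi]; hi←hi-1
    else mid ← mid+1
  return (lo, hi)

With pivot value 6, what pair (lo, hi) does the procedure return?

(2, 8)

lo=0 mid=0 hi=8
6=6: mid=1
3<6: swap(0,1), lo=1 mid=2 ⇒ 3 6 6 6 6 4 6 6 6
6=6: mid=3
6=6: mid=4
6=6: mid=5
4<6: swap(1,5), lo=2 mid=6 ⇒ 3 4 6 6 6 6 6 6 6
6=6: mid=7
6=6: mid=8
6=6: mid=9
done. lo=2 hi=8; nums=3 4 6 6 6 6 6 6 6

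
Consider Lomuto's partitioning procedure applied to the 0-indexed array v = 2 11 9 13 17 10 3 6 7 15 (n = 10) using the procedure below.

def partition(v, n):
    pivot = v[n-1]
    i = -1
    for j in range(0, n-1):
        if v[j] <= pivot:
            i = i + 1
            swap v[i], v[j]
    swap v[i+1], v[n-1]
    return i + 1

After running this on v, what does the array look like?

2 11 9 13 10 3 6 7 15 17

pivot = v[9] = 15; i = -1
j=0: v[0]=2 ≤ 15 → i=0, swap v[0],v[0] (no change) → 2 11 9 13 17 10 3 6 7 15
j=1: v[1]=11 ≤ 15 → i=1, swap v[1],v[1] (no change) → 2 11 9 13 17 10 3 6 7 15
j=2: v[2]=9 ≤ 15 → i=2, swap v[2],v[2] (no change) → 2 11 9 13 17 10 3 6 7 15
j=3: v[3]=13 ≤ 15 → i=3, swap v[3],v[3] (no change) → 2 11 9 13 17 10 3 6 7 15
j=4: v[4]=17 > 15 → no swap
j=5: v[5]=10 ≤ 15 → i=4, swap v[4],v[5] → 2 11 9 13 10 17 3 6 7 15
j=6: v[6]=3 ≤ 15 → i=5, swap v[5],v[6] → 2 11 9 13 10 3 17 6 7 15
j=7: v[7]=6 ≤ 15 → i=6, swap v[6],v[7] → 2 11 9 13 10 3 6 17 7 15
j=8: v[8]=7 ≤ 15 → i=7, swap v[7],v[8] → 2 11 9 13 10 3 6 7 17 15
final swap v[8],v[9] → 2 11 9 13 10 3 6 7 15 17; return 8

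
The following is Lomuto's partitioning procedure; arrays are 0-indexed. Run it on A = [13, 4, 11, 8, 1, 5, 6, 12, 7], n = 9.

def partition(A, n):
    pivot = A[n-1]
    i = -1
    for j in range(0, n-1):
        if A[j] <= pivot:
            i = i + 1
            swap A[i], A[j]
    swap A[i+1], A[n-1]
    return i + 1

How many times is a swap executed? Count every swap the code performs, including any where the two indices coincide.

5

pivot=7, i=-1
j=0: 13>7, skip
j=1: 4≤7, i=0, swap(0,1) ⇒ [4, 13, 11, 8, 1, 5, 6, 12, 7]
j=2: 11>7, skip
j=3: 8>7, skip
j=4: 1≤7, i=1, swap(1,4) ⇒ [4, 1, 11, 8, 13, 5, 6, 12, 7]
j=5: 5≤7, i=2, swap(2,5) ⇒ [4, 1, 5, 8, 13, 11, 6, 12, 7]
j=6: 6≤7, i=3, swap(3,6) ⇒ [4, 1, 5, 6, 13, 11, 8, 12, 7]
j=7: 12>7, skip
swap(4,8) ⇒ [4, 1, 5, 6, 7, 11, 8, 12, 13]; return 4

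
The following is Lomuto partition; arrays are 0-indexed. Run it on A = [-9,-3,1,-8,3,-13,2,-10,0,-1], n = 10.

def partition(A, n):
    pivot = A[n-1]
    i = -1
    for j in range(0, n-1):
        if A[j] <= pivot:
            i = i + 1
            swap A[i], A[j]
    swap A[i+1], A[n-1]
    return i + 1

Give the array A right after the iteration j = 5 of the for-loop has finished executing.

pivot=-1, i=-1
j=0: -9≤-1, i=0, swap(0,0) ⇒ [-9,-3,1,-8,3,-13,2,-10,0,-1]
j=1: -3≤-1, i=1, swap(1,1) ⇒ [-9,-3,1,-8,3,-13,2,-10,0,-1]
j=2: 1>-1, skip
j=3: -8≤-1, i=2, swap(2,3) ⇒ [-9,-3,-8,1,3,-13,2,-10,0,-1]
j=4: 3>-1, skip
j=5: -13≤-1, i=3, swap(3,5) ⇒ [-9,-3,-8,-13,3,1,2,-10,0,-1]
(after j=5) A = [-9,-3,-8,-13,3,1,2,-10,0,-1]

[-9,-3,-8,-13,3,1,2,-10,0,-1]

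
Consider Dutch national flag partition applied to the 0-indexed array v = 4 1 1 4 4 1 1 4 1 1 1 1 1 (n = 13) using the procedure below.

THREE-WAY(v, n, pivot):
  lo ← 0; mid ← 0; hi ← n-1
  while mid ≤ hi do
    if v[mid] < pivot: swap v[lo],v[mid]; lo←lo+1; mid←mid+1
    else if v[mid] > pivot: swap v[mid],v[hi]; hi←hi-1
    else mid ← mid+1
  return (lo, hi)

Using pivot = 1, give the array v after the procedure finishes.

pivot = 1; lo=0, mid=0, hi=12
v[mid]=4>1: swap v[0],v[12]; hi=11 → 1 1 1 4 4 1 1 4 1 1 1 1 4
v[mid]=1=1: mid=1
v[mid]=1=1: mid=2
v[mid]=1=1: mid=3
v[mid]=4>1: swap v[3],v[11]; hi=10 → 1 1 1 1 4 1 1 4 1 1 1 4 4
v[mid]=1=1: mid=4
v[mid]=4>1: swap v[4],v[10]; hi=9 → 1 1 1 1 1 1 1 4 1 1 4 4 4
v[mid]=1=1: mid=5
v[mid]=1=1: mid=6
v[mid]=1=1: mid=7
v[mid]=4>1: swap v[7],v[9]; hi=8 → 1 1 1 1 1 1 1 1 1 4 4 4 4
v[mid]=1=1: mid=8
v[mid]=1=1: mid=9
end: lo=0, hi=8; v = 1 1 1 1 1 1 1 1 1 4 4 4 4

1 1 1 1 1 1 1 1 1 4 4 4 4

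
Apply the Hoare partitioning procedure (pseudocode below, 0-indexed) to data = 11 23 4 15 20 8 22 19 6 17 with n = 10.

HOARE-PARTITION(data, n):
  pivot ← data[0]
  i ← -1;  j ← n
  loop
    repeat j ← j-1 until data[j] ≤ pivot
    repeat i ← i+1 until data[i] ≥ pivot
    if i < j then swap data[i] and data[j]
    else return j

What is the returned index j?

pivot=11
j stops at 8 (6), i stops at 0 (11); swap ⇒ 6 23 4 15 20 8 22 19 11 17
j stops at 5 (8), i stops at 1 (23); swap ⇒ 6 8 4 15 20 23 22 19 11 17
j stops at 2, i stops at 3; i≥j ⇒ return 2. data=6 8 4 15 20 23 22 19 11 17

2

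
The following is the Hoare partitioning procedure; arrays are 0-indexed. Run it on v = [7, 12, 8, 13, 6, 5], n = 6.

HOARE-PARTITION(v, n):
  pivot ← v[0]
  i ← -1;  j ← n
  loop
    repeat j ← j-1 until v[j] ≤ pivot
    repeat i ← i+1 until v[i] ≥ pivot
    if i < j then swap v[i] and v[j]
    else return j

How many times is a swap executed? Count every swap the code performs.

2

pivot=7
j stops at 5 (5), i stops at 0 (7); swap ⇒ [5, 12, 8, 13, 6, 7]
j stops at 4 (6), i stops at 1 (12); swap ⇒ [5, 6, 8, 13, 12, 7]
j stops at 1, i stops at 2; i≥j ⇒ return 1. v=[5, 6, 8, 13, 12, 7]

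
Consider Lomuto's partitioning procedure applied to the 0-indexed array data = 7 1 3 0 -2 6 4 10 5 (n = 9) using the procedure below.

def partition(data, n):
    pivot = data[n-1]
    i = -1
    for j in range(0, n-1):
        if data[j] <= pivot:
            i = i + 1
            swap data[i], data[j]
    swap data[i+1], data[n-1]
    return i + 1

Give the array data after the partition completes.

1 3 0 -2 4 5 7 10 6

pivot=5, i=-1
j=0: 7>5, skip
j=1: 1≤5, i=0, swap(0,1) ⇒ 1 7 3 0 -2 6 4 10 5
j=2: 3≤5, i=1, swap(1,2) ⇒ 1 3 7 0 -2 6 4 10 5
j=3: 0≤5, i=2, swap(2,3) ⇒ 1 3 0 7 -2 6 4 10 5
j=4: -2≤5, i=3, swap(3,4) ⇒ 1 3 0 -2 7 6 4 10 5
j=5: 6>5, skip
j=6: 4≤5, i=4, swap(4,6) ⇒ 1 3 0 -2 4 6 7 10 5
j=7: 10>5, skip
swap(5,8) ⇒ 1 3 0 -2 4 5 7 10 6; return 5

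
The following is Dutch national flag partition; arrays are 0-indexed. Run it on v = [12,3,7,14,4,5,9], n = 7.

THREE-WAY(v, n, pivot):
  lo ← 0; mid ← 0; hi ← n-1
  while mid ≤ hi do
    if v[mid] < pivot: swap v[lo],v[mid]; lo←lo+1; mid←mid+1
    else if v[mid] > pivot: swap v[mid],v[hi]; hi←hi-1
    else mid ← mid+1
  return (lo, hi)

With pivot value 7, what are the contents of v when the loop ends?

pivot = 7; lo=0, mid=0, hi=6
v[mid]=12>7: swap v[0],v[6]; hi=5 → [9,3,7,14,4,5,12]
v[mid]=9>7: swap v[0],v[5]; hi=4 → [5,3,7,14,4,9,12]
v[mid]=5<7: swap v[0],v[0]; lo=1,mid=1 → [5,3,7,14,4,9,12]
v[mid]=3<7: swap v[1],v[1]; lo=2,mid=2 → [5,3,7,14,4,9,12]
v[mid]=7=7: mid=3
v[mid]=14>7: swap v[3],v[4]; hi=3 → [5,3,7,4,14,9,12]
v[mid]=4<7: swap v[2],v[3]; lo=3,mid=4 → [5,3,4,7,14,9,12]
end: lo=3, hi=3; v = [5,3,4,7,14,9,12]

[5,3,4,7,14,9,12]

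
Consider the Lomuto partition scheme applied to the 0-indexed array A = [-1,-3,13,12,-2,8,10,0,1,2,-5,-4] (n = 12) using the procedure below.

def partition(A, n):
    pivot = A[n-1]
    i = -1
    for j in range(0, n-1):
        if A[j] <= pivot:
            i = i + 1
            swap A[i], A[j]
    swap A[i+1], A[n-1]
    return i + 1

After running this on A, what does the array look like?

pivot = A[11] = -4; i = -1
j=0: A[0]=-1 > -4 → no swap
j=1: A[1]=-3 > -4 → no swap
j=2: A[2]=13 > -4 → no swap
j=3: A[3]=12 > -4 → no swap
j=4: A[4]=-2 > -4 → no swap
j=5: A[5]=8 > -4 → no swap
j=6: A[6]=10 > -4 → no swap
j=7: A[7]=0 > -4 → no swap
j=8: A[8]=1 > -4 → no swap
j=9: A[9]=2 > -4 → no swap
j=10: A[10]=-5 ≤ -4 → i=0, swap A[0],A[10] → [-5,-3,13,12,-2,8,10,0,1,2,-1,-4]
final swap A[1],A[11] → [-5,-4,13,12,-2,8,10,0,1,2,-1,-3]; return 1

[-5,-4,13,12,-2,8,10,0,1,2,-1,-3]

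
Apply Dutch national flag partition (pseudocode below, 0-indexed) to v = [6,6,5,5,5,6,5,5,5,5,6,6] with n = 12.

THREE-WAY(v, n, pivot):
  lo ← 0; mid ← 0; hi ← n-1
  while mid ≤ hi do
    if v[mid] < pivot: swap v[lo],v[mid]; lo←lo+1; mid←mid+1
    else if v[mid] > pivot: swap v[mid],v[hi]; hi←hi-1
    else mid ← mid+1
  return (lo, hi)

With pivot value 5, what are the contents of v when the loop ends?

[5,5,5,5,5,5,5,6,6,6,6,6]

lo=0 mid=0 hi=11
6>5: swap(0,11), hi=10 ⇒ [6,6,5,5,5,6,5,5,5,5,6,6]
6>5: swap(0,10), hi=9 ⇒ [6,6,5,5,5,6,5,5,5,5,6,6]
6>5: swap(0,9), hi=8 ⇒ [5,6,5,5,5,6,5,5,5,6,6,6]
5=5: mid=1
6>5: swap(1,8), hi=7 ⇒ [5,5,5,5,5,6,5,5,6,6,6,6]
5=5: mid=2
5=5: mid=3
5=5: mid=4
5=5: mid=5
6>5: swap(5,7), hi=6 ⇒ [5,5,5,5,5,5,5,6,6,6,6,6]
5=5: mid=6
5=5: mid=7
done. lo=0 hi=6; v=[5,5,5,5,5,5,5,6,6,6,6,6]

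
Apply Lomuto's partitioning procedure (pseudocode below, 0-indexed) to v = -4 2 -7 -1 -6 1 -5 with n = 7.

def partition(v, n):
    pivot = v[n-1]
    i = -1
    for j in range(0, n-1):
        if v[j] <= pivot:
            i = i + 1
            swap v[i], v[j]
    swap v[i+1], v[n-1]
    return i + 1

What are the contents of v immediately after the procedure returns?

pivot=-5, i=-1
j=0: -4>-5, skip
j=1: 2>-5, skip
j=2: -7≤-5, i=0, swap(0,2) ⇒ -7 2 -4 -1 -6 1 -5
j=3: -1>-5, skip
j=4: -6≤-5, i=1, swap(1,4) ⇒ -7 -6 -4 -1 2 1 -5
j=5: 1>-5, skip
swap(2,6) ⇒ -7 -6 -5 -1 2 1 -4; return 2

-7 -6 -5 -1 2 1 -4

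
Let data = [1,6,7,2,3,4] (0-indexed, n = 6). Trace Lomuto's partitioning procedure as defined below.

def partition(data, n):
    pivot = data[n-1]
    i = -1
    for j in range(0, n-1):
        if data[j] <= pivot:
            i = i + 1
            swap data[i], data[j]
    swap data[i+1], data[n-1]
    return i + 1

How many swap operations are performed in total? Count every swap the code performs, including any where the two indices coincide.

pivot = data[5] = 4; i = -1
j=0: data[0]=1 ≤ 4 → i=0, swap data[0],data[0] (no change) → [1,6,7,2,3,4]
j=1: data[1]=6 > 4 → no swap
j=2: data[2]=7 > 4 → no swap
j=3: data[3]=2 ≤ 4 → i=1, swap data[1],data[3] → [1,2,7,6,3,4]
j=4: data[4]=3 ≤ 4 → i=2, swap data[2],data[4] → [1,2,3,6,7,4]
final swap data[3],data[5] → [1,2,3,4,7,6]; return 3

4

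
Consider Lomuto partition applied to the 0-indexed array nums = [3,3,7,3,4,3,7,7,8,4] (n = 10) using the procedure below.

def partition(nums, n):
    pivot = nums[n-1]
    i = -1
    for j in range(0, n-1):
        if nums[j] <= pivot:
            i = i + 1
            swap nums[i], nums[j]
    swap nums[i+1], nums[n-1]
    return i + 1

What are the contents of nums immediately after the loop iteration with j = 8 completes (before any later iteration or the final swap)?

pivot=4, i=-1
j=0: 3≤4, i=0, swap(0,0) ⇒ [3,3,7,3,4,3,7,7,8,4]
j=1: 3≤4, i=1, swap(1,1) ⇒ [3,3,7,3,4,3,7,7,8,4]
j=2: 7>4, skip
j=3: 3≤4, i=2, swap(2,3) ⇒ [3,3,3,7,4,3,7,7,8,4]
j=4: 4≤4, i=3, swap(3,4) ⇒ [3,3,3,4,7,3,7,7,8,4]
j=5: 3≤4, i=4, swap(4,5) ⇒ [3,3,3,4,3,7,7,7,8,4]
j=6: 7>4, skip
j=7: 7>4, skip
j=8: 8>4, skip
(after j=8) nums = [3,3,3,4,3,7,7,7,8,4]

[3,3,3,4,3,7,7,7,8,4]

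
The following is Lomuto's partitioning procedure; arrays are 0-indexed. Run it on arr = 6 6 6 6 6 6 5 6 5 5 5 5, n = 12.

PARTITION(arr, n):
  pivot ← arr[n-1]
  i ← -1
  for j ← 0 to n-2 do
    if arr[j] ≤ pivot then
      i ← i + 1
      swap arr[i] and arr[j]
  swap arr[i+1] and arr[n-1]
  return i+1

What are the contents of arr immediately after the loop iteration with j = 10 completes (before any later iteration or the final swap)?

5 5 5 5 6 6 6 6 6 6 6 5

pivot=5, i=-1
j=0: 6>5, skip
j=1: 6>5, skip
j=2: 6>5, skip
j=3: 6>5, skip
j=4: 6>5, skip
j=5: 6>5, skip
j=6: 5≤5, i=0, swap(0,6) ⇒ 5 6 6 6 6 6 6 6 5 5 5 5
j=7: 6>5, skip
j=8: 5≤5, i=1, swap(1,8) ⇒ 5 5 6 6 6 6 6 6 6 5 5 5
j=9: 5≤5, i=2, swap(2,9) ⇒ 5 5 5 6 6 6 6 6 6 6 5 5
j=10: 5≤5, i=3, swap(3,10) ⇒ 5 5 5 5 6 6 6 6 6 6 6 5
(after j=10) arr = 5 5 5 5 6 6 6 6 6 6 6 5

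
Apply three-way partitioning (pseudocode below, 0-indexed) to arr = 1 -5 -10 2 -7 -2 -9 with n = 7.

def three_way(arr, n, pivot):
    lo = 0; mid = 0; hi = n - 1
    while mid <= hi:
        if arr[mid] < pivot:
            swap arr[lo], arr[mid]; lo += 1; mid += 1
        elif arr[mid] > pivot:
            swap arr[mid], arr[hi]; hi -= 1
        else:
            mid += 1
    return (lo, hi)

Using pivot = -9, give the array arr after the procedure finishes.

-10 -9 2 -7 -2 -5 1

lo=0 mid=0 hi=6
1>-9: swap(0,6), hi=5 ⇒ -9 -5 -10 2 -7 -2 1
-9=-9: mid=1
-5>-9: swap(1,5), hi=4 ⇒ -9 -2 -10 2 -7 -5 1
-2>-9: swap(1,4), hi=3 ⇒ -9 -7 -10 2 -2 -5 1
-7>-9: swap(1,3), hi=2 ⇒ -9 2 -10 -7 -2 -5 1
2>-9: swap(1,2), hi=1 ⇒ -9 -10 2 -7 -2 -5 1
-10<-9: swap(0,1), lo=1 mid=2 ⇒ -10 -9 2 -7 -2 -5 1
done. lo=1 hi=1; arr=-10 -9 2 -7 -2 -5 1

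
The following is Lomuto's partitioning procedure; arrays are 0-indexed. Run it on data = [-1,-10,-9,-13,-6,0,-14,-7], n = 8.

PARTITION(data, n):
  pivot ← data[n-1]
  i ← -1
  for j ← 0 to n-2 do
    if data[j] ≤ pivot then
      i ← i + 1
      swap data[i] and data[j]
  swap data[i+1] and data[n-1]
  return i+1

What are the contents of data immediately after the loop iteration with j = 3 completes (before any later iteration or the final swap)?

[-10,-9,-13,-1,-6,0,-14,-7]

pivot=-7, i=-1
j=0: -1>-7, skip
j=1: -10≤-7, i=0, swap(0,1) ⇒ [-10,-1,-9,-13,-6,0,-14,-7]
j=2: -9≤-7, i=1, swap(1,2) ⇒ [-10,-9,-1,-13,-6,0,-14,-7]
j=3: -13≤-7, i=2, swap(2,3) ⇒ [-10,-9,-13,-1,-6,0,-14,-7]
(after j=3) data = [-10,-9,-13,-1,-6,0,-14,-7]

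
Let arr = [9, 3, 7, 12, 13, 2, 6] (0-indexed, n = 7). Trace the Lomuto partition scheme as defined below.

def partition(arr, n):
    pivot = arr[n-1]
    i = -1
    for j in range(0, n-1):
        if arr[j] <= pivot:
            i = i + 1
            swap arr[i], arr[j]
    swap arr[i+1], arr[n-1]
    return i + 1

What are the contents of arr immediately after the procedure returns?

[3, 2, 6, 12, 13, 9, 7]

pivot=6, i=-1
j=0: 9>6, skip
j=1: 3≤6, i=0, swap(0,1) ⇒ [3, 9, 7, 12, 13, 2, 6]
j=2: 7>6, skip
j=3: 12>6, skip
j=4: 13>6, skip
j=5: 2≤6, i=1, swap(1,5) ⇒ [3, 2, 7, 12, 13, 9, 6]
swap(2,6) ⇒ [3, 2, 6, 12, 13, 9, 7]; return 2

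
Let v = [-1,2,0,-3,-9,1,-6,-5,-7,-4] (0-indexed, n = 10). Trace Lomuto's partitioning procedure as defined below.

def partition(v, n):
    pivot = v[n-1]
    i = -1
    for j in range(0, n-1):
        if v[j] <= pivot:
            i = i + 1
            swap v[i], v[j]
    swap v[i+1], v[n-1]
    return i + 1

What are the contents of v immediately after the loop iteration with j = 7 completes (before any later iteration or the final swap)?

pivot=-4, i=-1
j=0: -1>-4, skip
j=1: 2>-4, skip
j=2: 0>-4, skip
j=3: -3>-4, skip
j=4: -9≤-4, i=0, swap(0,4) ⇒ [-9,2,0,-3,-1,1,-6,-5,-7,-4]
j=5: 1>-4, skip
j=6: -6≤-4, i=1, swap(1,6) ⇒ [-9,-6,0,-3,-1,1,2,-5,-7,-4]
j=7: -5≤-4, i=2, swap(2,7) ⇒ [-9,-6,-5,-3,-1,1,2,0,-7,-4]
(after j=7) v = [-9,-6,-5,-3,-1,1,2,0,-7,-4]

[-9,-6,-5,-3,-1,1,2,0,-7,-4]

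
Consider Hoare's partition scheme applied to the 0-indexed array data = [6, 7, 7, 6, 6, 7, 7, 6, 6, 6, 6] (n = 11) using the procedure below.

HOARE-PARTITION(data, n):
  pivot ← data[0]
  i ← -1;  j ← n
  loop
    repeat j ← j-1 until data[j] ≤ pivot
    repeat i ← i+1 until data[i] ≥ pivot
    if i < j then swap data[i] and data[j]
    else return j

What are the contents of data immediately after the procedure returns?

pivot=6
j stops at 10 (6), i stops at 0 (6); swap ⇒ [6, 7, 7, 6, 6, 7, 7, 6, 6, 6, 6]
j stops at 9 (6), i stops at 1 (7); swap ⇒ [6, 6, 7, 6, 6, 7, 7, 6, 6, 7, 6]
j stops at 8 (6), i stops at 2 (7); swap ⇒ [6, 6, 6, 6, 6, 7, 7, 6, 7, 7, 6]
j stops at 7 (6), i stops at 3 (6); swap ⇒ [6, 6, 6, 6, 6, 7, 7, 6, 7, 7, 6]
j stops at 4, i stops at 4; i≥j ⇒ return 4. data=[6, 6, 6, 6, 6, 7, 7, 6, 7, 7, 6]

[6, 6, 6, 6, 6, 7, 7, 6, 7, 7, 6]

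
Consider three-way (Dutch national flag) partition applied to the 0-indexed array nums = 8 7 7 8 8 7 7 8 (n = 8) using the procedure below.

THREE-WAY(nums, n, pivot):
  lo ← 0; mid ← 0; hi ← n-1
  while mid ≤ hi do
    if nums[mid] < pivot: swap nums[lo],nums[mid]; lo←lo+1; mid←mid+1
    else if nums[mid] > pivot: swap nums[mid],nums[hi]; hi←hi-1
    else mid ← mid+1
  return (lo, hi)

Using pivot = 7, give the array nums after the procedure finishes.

7 7 7 7 8 8 8 8

pivot = 7; lo=0, mid=0, hi=7
nums[mid]=8>7: swap nums[0],nums[7]; hi=6 → 8 7 7 8 8 7 7 8
nums[mid]=8>7: swap nums[0],nums[6]; hi=5 → 7 7 7 8 8 7 8 8
nums[mid]=7=7: mid=1
nums[mid]=7=7: mid=2
nums[mid]=7=7: mid=3
nums[mid]=8>7: swap nums[3],nums[5]; hi=4 → 7 7 7 7 8 8 8 8
nums[mid]=7=7: mid=4
nums[mid]=8>7: swap nums[4],nums[4]; hi=3 → 7 7 7 7 8 8 8 8
end: lo=0, hi=3; nums = 7 7 7 7 8 8 8 8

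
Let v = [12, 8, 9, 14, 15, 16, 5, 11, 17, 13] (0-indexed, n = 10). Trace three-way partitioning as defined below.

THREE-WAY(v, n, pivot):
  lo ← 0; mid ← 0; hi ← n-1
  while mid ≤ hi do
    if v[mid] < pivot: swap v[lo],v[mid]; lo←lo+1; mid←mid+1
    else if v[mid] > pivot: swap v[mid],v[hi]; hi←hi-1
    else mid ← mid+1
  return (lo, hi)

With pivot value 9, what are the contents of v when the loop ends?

pivot = 9; lo=0, mid=0, hi=9
v[mid]=12>9: swap v[0],v[9]; hi=8 → [13, 8, 9, 14, 15, 16, 5, 11, 17, 12]
v[mid]=13>9: swap v[0],v[8]; hi=7 → [17, 8, 9, 14, 15, 16, 5, 11, 13, 12]
v[mid]=17>9: swap v[0],v[7]; hi=6 → [11, 8, 9, 14, 15, 16, 5, 17, 13, 12]
v[mid]=11>9: swap v[0],v[6]; hi=5 → [5, 8, 9, 14, 15, 16, 11, 17, 13, 12]
v[mid]=5<9: swap v[0],v[0]; lo=1,mid=1 → [5, 8, 9, 14, 15, 16, 11, 17, 13, 12]
v[mid]=8<9: swap v[1],v[1]; lo=2,mid=2 → [5, 8, 9, 14, 15, 16, 11, 17, 13, 12]
v[mid]=9=9: mid=3
v[mid]=14>9: swap v[3],v[5]; hi=4 → [5, 8, 9, 16, 15, 14, 11, 17, 13, 12]
v[mid]=16>9: swap v[3],v[4]; hi=3 → [5, 8, 9, 15, 16, 14, 11, 17, 13, 12]
v[mid]=15>9: swap v[3],v[3]; hi=2 → [5, 8, 9, 15, 16, 14, 11, 17, 13, 12]
end: lo=2, hi=2; v = [5, 8, 9, 15, 16, 14, 11, 17, 13, 12]

[5, 8, 9, 15, 16, 14, 11, 17, 13, 12]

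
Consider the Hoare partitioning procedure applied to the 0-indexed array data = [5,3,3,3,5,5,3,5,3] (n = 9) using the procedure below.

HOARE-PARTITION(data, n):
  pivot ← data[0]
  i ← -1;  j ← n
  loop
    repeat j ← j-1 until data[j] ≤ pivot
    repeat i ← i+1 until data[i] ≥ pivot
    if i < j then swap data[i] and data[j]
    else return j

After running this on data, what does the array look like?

pivot=5
j stops at 8 (3), i stops at 0 (5); swap ⇒ [3,3,3,3,5,5,3,5,5]
j stops at 7 (5), i stops at 4 (5); swap ⇒ [3,3,3,3,5,5,3,5,5]
j stops at 6 (3), i stops at 5 (5); swap ⇒ [3,3,3,3,5,3,5,5,5]
j stops at 5, i stops at 6; i≥j ⇒ return 5. data=[3,3,3,3,5,3,5,5,5]

[3,3,3,3,5,3,5,5,5]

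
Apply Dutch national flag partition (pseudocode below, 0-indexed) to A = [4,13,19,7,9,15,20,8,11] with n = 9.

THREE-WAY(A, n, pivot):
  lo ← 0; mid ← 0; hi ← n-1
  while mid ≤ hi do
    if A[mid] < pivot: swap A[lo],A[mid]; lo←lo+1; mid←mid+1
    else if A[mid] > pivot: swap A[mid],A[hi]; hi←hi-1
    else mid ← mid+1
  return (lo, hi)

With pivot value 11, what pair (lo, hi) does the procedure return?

pivot = 11; lo=0, mid=0, hi=8
A[mid]=4<11: swap A[0],A[0]; lo=1,mid=1 → [4,13,19,7,9,15,20,8,11]
A[mid]=13>11: swap A[1],A[8]; hi=7 → [4,11,19,7,9,15,20,8,13]
A[mid]=11=11: mid=2
A[mid]=19>11: swap A[2],A[7]; hi=6 → [4,11,8,7,9,15,20,19,13]
A[mid]=8<11: swap A[1],A[2]; lo=2,mid=3 → [4,8,11,7,9,15,20,19,13]
A[mid]=7<11: swap A[2],A[3]; lo=3,mid=4 → [4,8,7,11,9,15,20,19,13]
A[mid]=9<11: swap A[3],A[4]; lo=4,mid=5 → [4,8,7,9,11,15,20,19,13]
A[mid]=15>11: swap A[5],A[6]; hi=5 → [4,8,7,9,11,20,15,19,13]
A[mid]=20>11: swap A[5],A[5]; hi=4 → [4,8,7,9,11,20,15,19,13]
end: lo=4, hi=4; A = [4,8,7,9,11,20,15,19,13]

(4, 4)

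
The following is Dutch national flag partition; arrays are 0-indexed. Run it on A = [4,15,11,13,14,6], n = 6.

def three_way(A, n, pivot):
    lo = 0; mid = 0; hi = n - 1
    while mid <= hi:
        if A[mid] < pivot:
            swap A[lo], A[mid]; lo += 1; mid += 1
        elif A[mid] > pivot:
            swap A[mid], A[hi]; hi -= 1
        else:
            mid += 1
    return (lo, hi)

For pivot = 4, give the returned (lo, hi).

(0, 0)

lo=0 mid=0 hi=5
4=4: mid=1
15>4: swap(1,5), hi=4 ⇒ [4,6,11,13,14,15]
6>4: swap(1,4), hi=3 ⇒ [4,14,11,13,6,15]
14>4: swap(1,3), hi=2 ⇒ [4,13,11,14,6,15]
13>4: swap(1,2), hi=1 ⇒ [4,11,13,14,6,15]
11>4: swap(1,1), hi=0 ⇒ [4,11,13,14,6,15]
done. lo=0 hi=0; A=[4,11,13,14,6,15]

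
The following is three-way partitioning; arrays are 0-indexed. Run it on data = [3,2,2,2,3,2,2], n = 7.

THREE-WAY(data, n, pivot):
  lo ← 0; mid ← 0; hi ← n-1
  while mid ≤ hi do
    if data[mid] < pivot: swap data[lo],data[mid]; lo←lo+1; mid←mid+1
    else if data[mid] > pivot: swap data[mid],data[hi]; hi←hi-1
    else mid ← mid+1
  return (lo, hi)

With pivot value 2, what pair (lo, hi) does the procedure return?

pivot = 2; lo=0, mid=0, hi=6
data[mid]=3>2: swap data[0],data[6]; hi=5 → [2,2,2,2,3,2,3]
data[mid]=2=2: mid=1
data[mid]=2=2: mid=2
data[mid]=2=2: mid=3
data[mid]=2=2: mid=4
data[mid]=3>2: swap data[4],data[5]; hi=4 → [2,2,2,2,2,3,3]
data[mid]=2=2: mid=5
end: lo=0, hi=4; data = [2,2,2,2,2,3,3]

(0, 4)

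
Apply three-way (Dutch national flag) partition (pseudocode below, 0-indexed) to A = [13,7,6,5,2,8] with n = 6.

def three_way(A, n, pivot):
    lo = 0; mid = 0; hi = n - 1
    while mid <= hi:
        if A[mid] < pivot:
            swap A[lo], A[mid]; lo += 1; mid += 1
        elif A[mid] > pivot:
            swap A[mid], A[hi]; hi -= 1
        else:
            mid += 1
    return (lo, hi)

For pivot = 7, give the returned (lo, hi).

(3, 3)

pivot = 7; lo=0, mid=0, hi=5
A[mid]=13>7: swap A[0],A[5]; hi=4 → [8,7,6,5,2,13]
A[mid]=8>7: swap A[0],A[4]; hi=3 → [2,7,6,5,8,13]
A[mid]=2<7: swap A[0],A[0]; lo=1,mid=1 → [2,7,6,5,8,13]
A[mid]=7=7: mid=2
A[mid]=6<7: swap A[1],A[2]; lo=2,mid=3 → [2,6,7,5,8,13]
A[mid]=5<7: swap A[2],A[3]; lo=3,mid=4 → [2,6,5,7,8,13]
end: lo=3, hi=3; A = [2,6,5,7,8,13]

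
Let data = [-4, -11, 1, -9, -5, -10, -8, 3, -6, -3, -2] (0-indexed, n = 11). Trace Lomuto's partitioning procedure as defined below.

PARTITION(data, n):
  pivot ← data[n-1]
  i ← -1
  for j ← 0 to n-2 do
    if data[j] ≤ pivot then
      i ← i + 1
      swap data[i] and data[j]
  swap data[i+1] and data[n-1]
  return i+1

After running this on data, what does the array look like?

pivot=-2, i=-1
j=0: -4≤-2, i=0, swap(0,0) ⇒ [-4, -11, 1, -9, -5, -10, -8, 3, -6, -3, -2]
j=1: -11≤-2, i=1, swap(1,1) ⇒ [-4, -11, 1, -9, -5, -10, -8, 3, -6, -3, -2]
j=2: 1>-2, skip
j=3: -9≤-2, i=2, swap(2,3) ⇒ [-4, -11, -9, 1, -5, -10, -8, 3, -6, -3, -2]
j=4: -5≤-2, i=3, swap(3,4) ⇒ [-4, -11, -9, -5, 1, -10, -8, 3, -6, -3, -2]
j=5: -10≤-2, i=4, swap(4,5) ⇒ [-4, -11, -9, -5, -10, 1, -8, 3, -6, -3, -2]
j=6: -8≤-2, i=5, swap(5,6) ⇒ [-4, -11, -9, -5, -10, -8, 1, 3, -6, -3, -2]
j=7: 3>-2, skip
j=8: -6≤-2, i=6, swap(6,8) ⇒ [-4, -11, -9, -5, -10, -8, -6, 3, 1, -3, -2]
j=9: -3≤-2, i=7, swap(7,9) ⇒ [-4, -11, -9, -5, -10, -8, -6, -3, 1, 3, -2]
swap(8,10) ⇒ [-4, -11, -9, -5, -10, -8, -6, -3, -2, 3, 1]; return 8

[-4, -11, -9, -5, -10, -8, -6, -3, -2, 3, 1]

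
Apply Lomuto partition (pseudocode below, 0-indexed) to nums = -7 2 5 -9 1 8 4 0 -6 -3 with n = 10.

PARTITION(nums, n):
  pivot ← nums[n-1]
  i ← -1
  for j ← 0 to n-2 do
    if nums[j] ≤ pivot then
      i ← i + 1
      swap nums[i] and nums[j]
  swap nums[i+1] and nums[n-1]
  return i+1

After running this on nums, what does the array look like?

pivot=-3, i=-1
j=0: -7≤-3, i=0, swap(0,0) ⇒ -7 2 5 -9 1 8 4 0 -6 -3
j=1: 2>-3, skip
j=2: 5>-3, skip
j=3: -9≤-3, i=1, swap(1,3) ⇒ -7 -9 5 2 1 8 4 0 -6 -3
j=4: 1>-3, skip
j=5: 8>-3, skip
j=6: 4>-3, skip
j=7: 0>-3, skip
j=8: -6≤-3, i=2, swap(2,8) ⇒ -7 -9 -6 2 1 8 4 0 5 -3
swap(3,9) ⇒ -7 -9 -6 -3 1 8 4 0 5 2; return 3

-7 -9 -6 -3 1 8 4 0 5 2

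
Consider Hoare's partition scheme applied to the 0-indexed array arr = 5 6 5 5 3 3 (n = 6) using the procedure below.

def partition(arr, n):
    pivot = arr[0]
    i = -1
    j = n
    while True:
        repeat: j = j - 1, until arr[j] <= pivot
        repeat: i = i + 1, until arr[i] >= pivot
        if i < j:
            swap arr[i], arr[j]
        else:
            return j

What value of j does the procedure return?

2

pivot = arr[0] = 5; i = -1, j = 6
j→5 (arr[5]=3≤5), i→0 (arr[0]=5≥5); i<j, swap → 3 6 5 5 3 5
j→4 (arr[4]=3≤5), i→1 (arr[1]=6≥5); i<j, swap → 3 3 5 5 6 5
j→3 (arr[3]=5≤5), i→2 (arr[2]=5≥5); i<j, swap → 3 3 5 5 6 5
j→2, i→3; i≥j, return j=2. arr = 3 3 5 5 6 5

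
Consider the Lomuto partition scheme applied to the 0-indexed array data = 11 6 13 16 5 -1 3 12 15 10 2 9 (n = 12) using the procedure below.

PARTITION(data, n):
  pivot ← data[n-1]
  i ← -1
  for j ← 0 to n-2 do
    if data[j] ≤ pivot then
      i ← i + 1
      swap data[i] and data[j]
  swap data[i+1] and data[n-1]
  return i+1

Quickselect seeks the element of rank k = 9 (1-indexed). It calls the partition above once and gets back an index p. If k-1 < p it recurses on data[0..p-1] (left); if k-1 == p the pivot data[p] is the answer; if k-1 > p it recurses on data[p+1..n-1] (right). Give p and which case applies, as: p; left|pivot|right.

5; right

pivot=9, i=-1
j=0: 11>9, skip
j=1: 6≤9, i=0, swap(0,1) ⇒ 6 11 13 16 5 -1 3 12 15 10 2 9
j=2: 13>9, skip
j=3: 16>9, skip
j=4: 5≤9, i=1, swap(1,4) ⇒ 6 5 13 16 11 -1 3 12 15 10 2 9
j=5: -1≤9, i=2, swap(2,5) ⇒ 6 5 -1 16 11 13 3 12 15 10 2 9
j=6: 3≤9, i=3, swap(3,6) ⇒ 6 5 -1 3 11 13 16 12 15 10 2 9
j=7: 12>9, skip
j=8: 15>9, skip
j=9: 10>9, skip
j=10: 2≤9, i=4, swap(4,10) ⇒ 6 5 -1 3 2 13 16 12 15 10 11 9
swap(5,11) ⇒ 6 5 -1 3 2 9 16 12 15 10 11 13; return 5
p = 5; k-1 = 8 > 5 ⇒ right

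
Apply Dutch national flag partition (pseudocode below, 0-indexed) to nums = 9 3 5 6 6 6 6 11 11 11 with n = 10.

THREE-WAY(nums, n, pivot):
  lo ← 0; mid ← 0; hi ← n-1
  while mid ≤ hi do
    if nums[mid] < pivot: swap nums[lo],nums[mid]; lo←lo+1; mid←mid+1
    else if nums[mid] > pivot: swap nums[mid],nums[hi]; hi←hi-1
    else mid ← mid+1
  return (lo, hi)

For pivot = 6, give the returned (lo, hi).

(2, 5)

lo=0 mid=0 hi=9
9>6: swap(0,9), hi=8 ⇒ 11 3 5 6 6 6 6 11 11 9
11>6: swap(0,8), hi=7 ⇒ 11 3 5 6 6 6 6 11 11 9
11>6: swap(0,7), hi=6 ⇒ 11 3 5 6 6 6 6 11 11 9
11>6: swap(0,6), hi=5 ⇒ 6 3 5 6 6 6 11 11 11 9
6=6: mid=1
3<6: swap(0,1), lo=1 mid=2 ⇒ 3 6 5 6 6 6 11 11 11 9
5<6: swap(1,2), lo=2 mid=3 ⇒ 3 5 6 6 6 6 11 11 11 9
6=6: mid=4
6=6: mid=5
6=6: mid=6
done. lo=2 hi=5; nums=3 5 6 6 6 6 11 11 11 9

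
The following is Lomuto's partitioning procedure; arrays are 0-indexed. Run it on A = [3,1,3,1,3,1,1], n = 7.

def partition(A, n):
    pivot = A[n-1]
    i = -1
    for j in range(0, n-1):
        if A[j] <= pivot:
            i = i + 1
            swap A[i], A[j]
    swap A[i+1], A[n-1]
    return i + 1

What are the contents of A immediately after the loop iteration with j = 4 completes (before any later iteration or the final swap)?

[1,1,3,3,3,1,1]

pivot=1, i=-1
j=0: 3>1, skip
j=1: 1≤1, i=0, swap(0,1) ⇒ [1,3,3,1,3,1,1]
j=2: 3>1, skip
j=3: 1≤1, i=1, swap(1,3) ⇒ [1,1,3,3,3,1,1]
j=4: 3>1, skip
(after j=4) A = [1,1,3,3,3,1,1]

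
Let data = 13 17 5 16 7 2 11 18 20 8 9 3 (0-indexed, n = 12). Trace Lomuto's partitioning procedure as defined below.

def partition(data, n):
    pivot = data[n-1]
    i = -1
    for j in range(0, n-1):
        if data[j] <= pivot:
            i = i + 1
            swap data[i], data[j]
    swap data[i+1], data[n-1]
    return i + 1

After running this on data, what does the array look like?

pivot = data[11] = 3; i = -1
j=0: data[0]=13 > 3 → no swap
j=1: data[1]=17 > 3 → no swap
j=2: data[2]=5 > 3 → no swap
j=3: data[3]=16 > 3 → no swap
j=4: data[4]=7 > 3 → no swap
j=5: data[5]=2 ≤ 3 → i=0, swap data[0],data[5] → 2 17 5 16 7 13 11 18 20 8 9 3
j=6: data[6]=11 > 3 → no swap
j=7: data[7]=18 > 3 → no swap
j=8: data[8]=20 > 3 → no swap
j=9: data[9]=8 > 3 → no swap
j=10: data[10]=9 > 3 → no swap
final swap data[1],data[11] → 2 3 5 16 7 13 11 18 20 8 9 17; return 1

2 3 5 16 7 13 11 18 20 8 9 17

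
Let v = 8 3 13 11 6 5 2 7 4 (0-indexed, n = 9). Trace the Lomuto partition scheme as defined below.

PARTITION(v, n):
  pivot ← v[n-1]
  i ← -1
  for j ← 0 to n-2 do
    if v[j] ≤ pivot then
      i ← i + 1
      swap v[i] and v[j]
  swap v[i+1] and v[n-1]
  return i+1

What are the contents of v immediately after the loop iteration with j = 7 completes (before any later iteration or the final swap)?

3 2 13 11 6 5 8 7 4

pivot=4, i=-1
j=0: 8>4, skip
j=1: 3≤4, i=0, swap(0,1) ⇒ 3 8 13 11 6 5 2 7 4
j=2: 13>4, skip
j=3: 11>4, skip
j=4: 6>4, skip
j=5: 5>4, skip
j=6: 2≤4, i=1, swap(1,6) ⇒ 3 2 13 11 6 5 8 7 4
j=7: 7>4, skip
(after j=7) v = 3 2 13 11 6 5 8 7 4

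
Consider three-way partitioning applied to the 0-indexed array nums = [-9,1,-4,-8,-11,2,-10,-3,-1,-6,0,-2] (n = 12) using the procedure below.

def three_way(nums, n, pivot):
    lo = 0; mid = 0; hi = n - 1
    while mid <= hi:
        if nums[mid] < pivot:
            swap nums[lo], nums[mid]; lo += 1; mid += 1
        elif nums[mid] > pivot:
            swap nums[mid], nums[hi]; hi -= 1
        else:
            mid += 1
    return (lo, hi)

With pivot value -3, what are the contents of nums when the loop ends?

[-9,-6,-4,-8,-11,-10,-3,-1,2,0,-2,1]

pivot = -3; lo=0, mid=0, hi=11
nums[mid]=-9<-3: swap nums[0],nums[0]; lo=1,mid=1 → [-9,1,-4,-8,-11,2,-10,-3,-1,-6,0,-2]
nums[mid]=1>-3: swap nums[1],nums[11]; hi=10 → [-9,-2,-4,-8,-11,2,-10,-3,-1,-6,0,1]
nums[mid]=-2>-3: swap nums[1],nums[10]; hi=9 → [-9,0,-4,-8,-11,2,-10,-3,-1,-6,-2,1]
nums[mid]=0>-3: swap nums[1],nums[9]; hi=8 → [-9,-6,-4,-8,-11,2,-10,-3,-1,0,-2,1]
nums[mid]=-6<-3: swap nums[1],nums[1]; lo=2,mid=2 → [-9,-6,-4,-8,-11,2,-10,-3,-1,0,-2,1]
nums[mid]=-4<-3: swap nums[2],nums[2]; lo=3,mid=3 → [-9,-6,-4,-8,-11,2,-10,-3,-1,0,-2,1]
nums[mid]=-8<-3: swap nums[3],nums[3]; lo=4,mid=4 → [-9,-6,-4,-8,-11,2,-10,-3,-1,0,-2,1]
nums[mid]=-11<-3: swap nums[4],nums[4]; lo=5,mid=5 → [-9,-6,-4,-8,-11,2,-10,-3,-1,0,-2,1]
nums[mid]=2>-3: swap nums[5],nums[8]; hi=7 → [-9,-6,-4,-8,-11,-1,-10,-3,2,0,-2,1]
nums[mid]=-1>-3: swap nums[5],nums[7]; hi=6 → [-9,-6,-4,-8,-11,-3,-10,-1,2,0,-2,1]
nums[mid]=-3=-3: mid=6
nums[mid]=-10<-3: swap nums[5],nums[6]; lo=6,mid=7 → [-9,-6,-4,-8,-11,-10,-3,-1,2,0,-2,1]
end: lo=6, hi=6; nums = [-9,-6,-4,-8,-11,-10,-3,-1,2,0,-2,1]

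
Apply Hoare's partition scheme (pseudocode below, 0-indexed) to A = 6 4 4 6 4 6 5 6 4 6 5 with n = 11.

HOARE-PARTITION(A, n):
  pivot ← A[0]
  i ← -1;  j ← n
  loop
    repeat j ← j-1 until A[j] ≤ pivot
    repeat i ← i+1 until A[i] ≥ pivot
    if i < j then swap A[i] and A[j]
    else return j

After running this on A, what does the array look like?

5 4 4 6 4 4 5 6 6 6 6

pivot=6
j stops at 10 (5), i stops at 0 (6); swap ⇒ 5 4 4 6 4 6 5 6 4 6 6
j stops at 9 (6), i stops at 3 (6); swap ⇒ 5 4 4 6 4 6 5 6 4 6 6
j stops at 8 (4), i stops at 5 (6); swap ⇒ 5 4 4 6 4 4 5 6 6 6 6
j stops at 7, i stops at 7; i≥j ⇒ return 7. A=5 4 4 6 4 4 5 6 6 6 6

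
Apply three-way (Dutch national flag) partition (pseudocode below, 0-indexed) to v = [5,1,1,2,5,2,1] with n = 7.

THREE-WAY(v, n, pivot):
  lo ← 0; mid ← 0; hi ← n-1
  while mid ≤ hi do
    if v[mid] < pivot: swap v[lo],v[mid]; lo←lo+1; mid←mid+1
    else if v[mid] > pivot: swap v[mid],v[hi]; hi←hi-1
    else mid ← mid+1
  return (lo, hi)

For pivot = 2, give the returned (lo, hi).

pivot = 2; lo=0, mid=0, hi=6
v[mid]=5>2: swap v[0],v[6]; hi=5 → [1,1,1,2,5,2,5]
v[mid]=1<2: swap v[0],v[0]; lo=1,mid=1 → [1,1,1,2,5,2,5]
v[mid]=1<2: swap v[1],v[1]; lo=2,mid=2 → [1,1,1,2,5,2,5]
v[mid]=1<2: swap v[2],v[2]; lo=3,mid=3 → [1,1,1,2,5,2,5]
v[mid]=2=2: mid=4
v[mid]=5>2: swap v[4],v[5]; hi=4 → [1,1,1,2,2,5,5]
v[mid]=2=2: mid=5
end: lo=3, hi=4; v = [1,1,1,2,2,5,5]

(3, 4)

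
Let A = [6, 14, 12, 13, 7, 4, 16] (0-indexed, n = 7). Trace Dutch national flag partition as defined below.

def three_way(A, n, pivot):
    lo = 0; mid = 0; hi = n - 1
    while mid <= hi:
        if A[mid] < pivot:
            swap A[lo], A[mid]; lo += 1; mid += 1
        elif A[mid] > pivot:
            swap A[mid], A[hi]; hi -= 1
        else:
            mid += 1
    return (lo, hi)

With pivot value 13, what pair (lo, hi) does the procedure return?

pivot = 13; lo=0, mid=0, hi=6
A[mid]=6<13: swap A[0],A[0]; lo=1,mid=1 → [6, 14, 12, 13, 7, 4, 16]
A[mid]=14>13: swap A[1],A[6]; hi=5 → [6, 16, 12, 13, 7, 4, 14]
A[mid]=16>13: swap A[1],A[5]; hi=4 → [6, 4, 12, 13, 7, 16, 14]
A[mid]=4<13: swap A[1],A[1]; lo=2,mid=2 → [6, 4, 12, 13, 7, 16, 14]
A[mid]=12<13: swap A[2],A[2]; lo=3,mid=3 → [6, 4, 12, 13, 7, 16, 14]
A[mid]=13=13: mid=4
A[mid]=7<13: swap A[3],A[4]; lo=4,mid=5 → [6, 4, 12, 7, 13, 16, 14]
end: lo=4, hi=4; A = [6, 4, 12, 7, 13, 16, 14]

(4, 4)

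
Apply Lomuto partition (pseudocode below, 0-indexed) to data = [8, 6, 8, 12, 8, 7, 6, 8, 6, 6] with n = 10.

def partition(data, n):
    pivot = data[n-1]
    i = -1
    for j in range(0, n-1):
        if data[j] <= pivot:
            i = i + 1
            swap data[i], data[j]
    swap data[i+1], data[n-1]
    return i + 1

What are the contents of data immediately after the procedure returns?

pivot=6, i=-1
j=0: 8>6, skip
j=1: 6≤6, i=0, swap(0,1) ⇒ [6, 8, 8, 12, 8, 7, 6, 8, 6, 6]
j=2: 8>6, skip
j=3: 12>6, skip
j=4: 8>6, skip
j=5: 7>6, skip
j=6: 6≤6, i=1, swap(1,6) ⇒ [6, 6, 8, 12, 8, 7, 8, 8, 6, 6]
j=7: 8>6, skip
j=8: 6≤6, i=2, swap(2,8) ⇒ [6, 6, 6, 12, 8, 7, 8, 8, 8, 6]
swap(3,9) ⇒ [6, 6, 6, 6, 8, 7, 8, 8, 8, 12]; return 3

[6, 6, 6, 6, 8, 7, 8, 8, 8, 12]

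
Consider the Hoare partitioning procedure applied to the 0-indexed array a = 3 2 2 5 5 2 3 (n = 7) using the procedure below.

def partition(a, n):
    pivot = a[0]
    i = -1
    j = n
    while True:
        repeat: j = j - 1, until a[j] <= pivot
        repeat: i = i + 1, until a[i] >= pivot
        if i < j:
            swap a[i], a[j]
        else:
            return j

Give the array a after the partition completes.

3 2 2 2 5 5 3

pivot = a[0] = 3; i = -1, j = 7
j→6 (a[6]=3≤3), i→0 (a[0]=3≥3); i<j, swap → 3 2 2 5 5 2 3
j→5 (a[5]=2≤3), i→3 (a[3]=5≥3); i<j, swap → 3 2 2 2 5 5 3
j→3, i→4; i≥j, return j=3. a = 3 2 2 2 5 5 3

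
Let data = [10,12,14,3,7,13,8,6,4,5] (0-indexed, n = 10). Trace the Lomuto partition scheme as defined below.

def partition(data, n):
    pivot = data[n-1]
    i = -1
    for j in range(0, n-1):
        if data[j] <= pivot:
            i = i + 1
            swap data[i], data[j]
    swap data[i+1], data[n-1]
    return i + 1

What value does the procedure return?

2

pivot = data[9] = 5; i = -1
j=0: data[0]=10 > 5 → no swap
j=1: data[1]=12 > 5 → no swap
j=2: data[2]=14 > 5 → no swap
j=3: data[3]=3 ≤ 5 → i=0, swap data[0],data[3] → [3,12,14,10,7,13,8,6,4,5]
j=4: data[4]=7 > 5 → no swap
j=5: data[5]=13 > 5 → no swap
j=6: data[6]=8 > 5 → no swap
j=7: data[7]=6 > 5 → no swap
j=8: data[8]=4 ≤ 5 → i=1, swap data[1],data[8] → [3,4,14,10,7,13,8,6,12,5]
final swap data[2],data[9] → [3,4,5,10,7,13,8,6,12,14]; return 2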